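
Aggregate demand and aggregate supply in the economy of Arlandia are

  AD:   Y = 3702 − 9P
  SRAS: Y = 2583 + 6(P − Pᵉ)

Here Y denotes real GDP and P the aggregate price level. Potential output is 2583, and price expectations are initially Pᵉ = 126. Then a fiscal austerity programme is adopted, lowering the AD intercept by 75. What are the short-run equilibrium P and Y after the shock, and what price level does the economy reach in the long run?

AD shifts left: new AD is Y = 3627 − 9P. With Pᵉ = 126, SRAS is Y = 1827 + 6P.
Short run: 3627 − 9P = 1827 + 6P gives 1800 = 15P, so P = 120 and Y = 3627 − 9·120 = 2547.
Y = 2547 is below potential 2583; expectations adjust and SRAS shifts right until Y = 2583.
Long run: on the new AD curve, 2583 = 3627 − 9P gives P = 116.

Short run: P = 120, Y = 2547. Long run: P = 116.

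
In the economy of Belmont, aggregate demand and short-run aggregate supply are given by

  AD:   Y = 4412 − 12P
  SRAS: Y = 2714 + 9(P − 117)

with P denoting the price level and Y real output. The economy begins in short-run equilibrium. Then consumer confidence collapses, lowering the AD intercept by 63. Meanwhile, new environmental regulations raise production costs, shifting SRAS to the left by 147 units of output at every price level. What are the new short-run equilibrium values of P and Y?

P = 135, Y = 2729

After both shocks: AD is Y = 4349 − 12P and SRAS is Y = 1514 + 9P.
Setting them equal: 2835 = 21P, so P = 135.
Y = 4349 − 12·135 = 2729.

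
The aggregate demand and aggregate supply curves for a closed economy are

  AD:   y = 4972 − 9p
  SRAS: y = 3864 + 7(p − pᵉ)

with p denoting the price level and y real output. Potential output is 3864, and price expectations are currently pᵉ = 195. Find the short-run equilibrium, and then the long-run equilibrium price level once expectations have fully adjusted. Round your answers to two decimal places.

Short run: with pᵉ = 195, SRAS is y = 2499 + 7p. Setting AD = SRAS gives 2473 = 16p, so p = 154.56 and y = 4972 − 9p = 3580.94.
Output 3580.94 is below potential 3864, so over time expected prices fall and SRAS shifts right until y returns to 3864.
Long run: y = 3864 on the AD curve gives 3864 = 4972 − 9p, so p = 123.11.

Short run: p = 154.56, y = 3580.94. Long run: p = 123.11.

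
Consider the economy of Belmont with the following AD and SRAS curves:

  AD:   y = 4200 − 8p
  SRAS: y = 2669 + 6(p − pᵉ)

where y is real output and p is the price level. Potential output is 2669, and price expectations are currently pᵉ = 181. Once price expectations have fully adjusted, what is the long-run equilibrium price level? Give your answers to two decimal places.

Long-run p = 191.38

Short run: with pᵉ = 181, SRAS is y = 1583 + 6p. Setting AD = SRAS gives 2617 = 14p, so p = 186.93 and y = 4200 − 8p = 2704.57.
Output 2704.57 is above potential 2669, so over time expected prices rise and SRAS shifts left until y returns to 2669.
Long run: y = 2669 on the AD curve gives 2669 = 4200 − 8p, so p = 191.38.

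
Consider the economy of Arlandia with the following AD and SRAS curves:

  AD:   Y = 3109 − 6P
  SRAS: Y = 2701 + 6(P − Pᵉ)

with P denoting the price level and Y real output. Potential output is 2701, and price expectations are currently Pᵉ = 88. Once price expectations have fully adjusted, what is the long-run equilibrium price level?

Short run: with Pᵉ = 88, SRAS is Y = 2173 + 6P. Setting AD = SRAS gives 936 = 12P, so P = 78 and Y = 3109 − 6·78 = 2641.
Output 2641 is below potential 2701, so over time expected prices fall and SRAS shifts right until Y returns to 2701.
Long run: Y = 2701 on the AD curve gives 2701 = 3109 − 6P, so P = 68.

Long-run P = 68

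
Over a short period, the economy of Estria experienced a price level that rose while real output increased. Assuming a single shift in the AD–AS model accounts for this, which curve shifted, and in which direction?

AD shifted right

P rose and Y rose. An AD shift moves P and Y in the same direction; an SRAS shift moves them in opposite directions.
Here P and Y moved in the same direction, so the AD curve shifted.
Since Y rose, AD shifted right.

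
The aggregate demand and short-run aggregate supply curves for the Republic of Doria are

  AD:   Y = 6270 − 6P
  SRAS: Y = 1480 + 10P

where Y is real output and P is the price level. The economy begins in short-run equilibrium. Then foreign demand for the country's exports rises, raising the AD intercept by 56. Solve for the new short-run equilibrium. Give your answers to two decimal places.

This is a positive demand shock: AD shifts right.
New AD: Y = 6326 − 6P.
Set AD = SRAS: 6326 − 6P = 1480 + 10P, so 4846 = 16P and P = 302.88.
Substituting into AD, Y = 4508.75.

P = 302.88, Y = 4508.75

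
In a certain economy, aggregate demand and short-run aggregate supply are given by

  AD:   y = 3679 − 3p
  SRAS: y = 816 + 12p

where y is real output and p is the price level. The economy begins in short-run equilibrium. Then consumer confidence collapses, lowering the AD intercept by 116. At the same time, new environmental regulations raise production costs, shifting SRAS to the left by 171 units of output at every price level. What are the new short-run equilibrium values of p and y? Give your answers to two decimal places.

p = 194.53, y = 2979.40

After both shocks: AD is y = 3563 − 3p and SRAS is y = 645 + 12p.
Setting them equal: 2918 = 15p, so p = 194.53.
Substituting into AD, y = 2979.40.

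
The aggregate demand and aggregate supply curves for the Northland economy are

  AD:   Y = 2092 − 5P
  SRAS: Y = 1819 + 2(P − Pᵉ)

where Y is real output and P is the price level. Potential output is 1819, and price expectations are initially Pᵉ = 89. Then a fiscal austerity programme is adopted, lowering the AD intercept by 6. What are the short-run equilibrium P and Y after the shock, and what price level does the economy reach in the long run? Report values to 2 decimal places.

Short run: P = 63.57, Y = 1768.14. Long run: P = 53.40.

AD shifts left: new AD is Y = 2086 − 5P. With Pᵉ = 89, SRAS is Y = 1641 + 2P.
Short run: 2086 − 5P = 1641 + 2P gives 445 = 7P, so P = 63.57 and Y = 2086 − 5P = 1768.14.
Y = 1768.14 is below potential 1819; expectations adjust and SRAS shifts right until Y = 1819.
Long run: on the new AD curve, 1819 = 2086 − 5P gives P = 53.40.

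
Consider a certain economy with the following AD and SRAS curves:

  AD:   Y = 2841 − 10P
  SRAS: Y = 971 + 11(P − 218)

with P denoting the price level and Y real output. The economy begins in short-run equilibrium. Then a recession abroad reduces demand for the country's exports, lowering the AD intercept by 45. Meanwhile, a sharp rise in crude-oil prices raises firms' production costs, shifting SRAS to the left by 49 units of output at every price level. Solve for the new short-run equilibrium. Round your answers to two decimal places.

P = 203.43, Y = 761.71

After both shocks: AD is Y = 2796 − 10P and SRAS is Y = 11P − 1476.
Setting them equal: 4272 = 21P, so P = 203.43.
Substituting into AD, Y = 761.71.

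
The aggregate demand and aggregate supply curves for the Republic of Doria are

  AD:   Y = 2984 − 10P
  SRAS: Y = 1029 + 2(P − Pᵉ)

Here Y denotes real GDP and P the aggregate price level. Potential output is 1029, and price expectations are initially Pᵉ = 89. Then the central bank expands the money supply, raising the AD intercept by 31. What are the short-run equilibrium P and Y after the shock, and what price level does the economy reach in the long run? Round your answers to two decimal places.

Short run: P = 180.33, Y = 1211.67. Long run: P = 198.60.

AD shifts right: new AD is Y = 3015 − 10P. With Pᵉ = 89, SRAS is Y = 851 + 2P.
Short run: 3015 − 10P = 851 + 2P gives 2164 = 12P, so P = 180.33 and Y = 3015 − 10P = 1211.67.
Y = 1211.67 is above potential 1029; expectations adjust and SRAS shifts left until Y = 1029.
Long run: on the new AD curve, 1029 = 3015 − 10P gives P = 198.60.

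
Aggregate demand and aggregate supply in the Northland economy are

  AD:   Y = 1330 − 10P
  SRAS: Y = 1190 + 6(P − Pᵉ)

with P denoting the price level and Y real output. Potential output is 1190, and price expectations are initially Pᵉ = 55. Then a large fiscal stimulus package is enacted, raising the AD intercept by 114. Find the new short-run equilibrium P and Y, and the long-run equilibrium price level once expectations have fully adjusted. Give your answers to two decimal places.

Short run: P = 36.50, Y = 1079.00. Long run: P = 25.40.

AD shifts right: new AD is Y = 1444 − 10P. With Pᵉ = 55, SRAS is Y = 860 + 6P.
Short run: 1444 − 10P = 860 + 6P gives 584 = 16P, so P = 36.50 and Y = 1444 − 10P = 1079.00.
Y = 1079.00 is below potential 1190; expectations adjust and SRAS shifts right until Y = 1190.
Long run: on the new AD curve, 1190 = 1444 − 10P gives P = 25.40.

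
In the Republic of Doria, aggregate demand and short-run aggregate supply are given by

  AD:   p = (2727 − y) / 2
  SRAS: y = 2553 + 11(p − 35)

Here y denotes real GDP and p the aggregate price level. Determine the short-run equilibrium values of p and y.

p = 43, y = 2641

Write SRAS as y = 2553 + 11p − 385 = 2168 + 11p.
Rearrange AD to y = 2727 − 2p.
Set AD = SRAS: 2727 − 2p = 2168 + 11p, so 559 = 13p and p = 43.
Then y = 2727 − 2·43 = 2641.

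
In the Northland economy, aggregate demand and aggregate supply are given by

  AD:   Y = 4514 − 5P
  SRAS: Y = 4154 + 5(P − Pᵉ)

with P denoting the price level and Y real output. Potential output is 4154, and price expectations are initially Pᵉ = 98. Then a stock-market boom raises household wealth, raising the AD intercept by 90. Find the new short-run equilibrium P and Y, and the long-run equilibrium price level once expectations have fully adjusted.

AD shifts right: new AD is Y = 4604 − 5P. With Pᵉ = 98, SRAS is Y = 3664 + 5P.
Short run: 4604 − 5P = 3664 + 5P gives 940 = 10P, so P = 94 and Y = 4604 − 5·94 = 4134.
Y = 4134 is below potential 4154; expectations adjust and SRAS shifts right until Y = 4154.
Long run: on the new AD curve, 4154 = 4604 − 5P gives P = 90.

Short run: P = 94, Y = 4134. Long run: P = 90.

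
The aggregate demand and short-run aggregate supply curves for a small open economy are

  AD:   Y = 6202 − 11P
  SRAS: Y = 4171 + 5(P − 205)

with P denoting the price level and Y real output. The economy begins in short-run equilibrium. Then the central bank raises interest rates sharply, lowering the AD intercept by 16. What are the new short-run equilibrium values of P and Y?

This is a negative demand shock: AD shifts left.
New AD: Y = 6186 − 11P.
SRAS can be written Y = 3146 + 5P.
Set AD = SRAS: 6186 − 11P = 3146 + 5P, so 3040 = 16P and P = 190.
Y = 6186 − 11·190 = 4096.

P = 190, Y = 4096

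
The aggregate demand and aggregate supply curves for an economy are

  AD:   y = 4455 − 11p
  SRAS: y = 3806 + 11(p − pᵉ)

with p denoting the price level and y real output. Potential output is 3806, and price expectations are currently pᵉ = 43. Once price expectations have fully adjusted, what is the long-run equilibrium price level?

Short run: with pᵉ = 43, SRAS is y = 3333 + 11p. Setting AD = SRAS gives 1122 = 22p, so p = 51 and y = 4455 − 11·51 = 3894.
Output 3894 is above potential 3806, so over time expected prices rise and SRAS shifts left until y returns to 3806.
Long run: y = 3806 on the AD curve gives 3806 = 4455 − 11p, so p = 59.

Long-run p = 59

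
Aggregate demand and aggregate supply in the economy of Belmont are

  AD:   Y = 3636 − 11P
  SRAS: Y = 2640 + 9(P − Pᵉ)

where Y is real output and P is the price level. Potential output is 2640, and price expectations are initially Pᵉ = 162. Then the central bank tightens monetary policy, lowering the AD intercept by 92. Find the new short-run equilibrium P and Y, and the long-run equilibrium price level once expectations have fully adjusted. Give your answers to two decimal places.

Short run: P = 118.10, Y = 2244.90. Long run: P = 82.18.

AD shifts left: new AD is Y = 3544 − 11P. With Pᵉ = 162, SRAS is Y = 1182 + 9P.
Short run: 3544 − 11P = 1182 + 9P gives 2362 = 20P, so P = 118.10 and Y = 3544 − 11P = 2244.90.
Y = 2244.90 is below potential 2640; expectations adjust and SRAS shifts right until Y = 2640.
Long run: on the new AD curve, 2640 = 3544 − 11P gives P = 82.18.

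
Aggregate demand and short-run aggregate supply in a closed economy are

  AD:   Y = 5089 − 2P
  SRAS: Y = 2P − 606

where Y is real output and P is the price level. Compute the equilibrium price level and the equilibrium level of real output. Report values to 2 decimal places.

P = 1423.75, Y = 2241.50

Set AD = SRAS: 5089 − 2P = 2P − 606, so 5695 = 4P and P = 1423.75.
Substituting into AD, Y = 5089 − 2P = 2241.50.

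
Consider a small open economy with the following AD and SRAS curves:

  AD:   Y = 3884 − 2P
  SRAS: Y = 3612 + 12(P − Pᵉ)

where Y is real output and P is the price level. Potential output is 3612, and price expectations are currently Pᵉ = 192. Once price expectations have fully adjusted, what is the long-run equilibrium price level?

Long-run P = 136

Short run: with Pᵉ = 192, SRAS is Y = 1308 + 12P. Setting AD = SRAS gives 2576 = 14P, so P = 184 and Y = 3884 − 2·184 = 3516.
Output 3516 is below potential 3612, so over time expected prices fall and SRAS shifts right until Y returns to 3612.
Long run: Y = 3612 on the AD curve gives 3612 = 3884 − 2P, so P = 136.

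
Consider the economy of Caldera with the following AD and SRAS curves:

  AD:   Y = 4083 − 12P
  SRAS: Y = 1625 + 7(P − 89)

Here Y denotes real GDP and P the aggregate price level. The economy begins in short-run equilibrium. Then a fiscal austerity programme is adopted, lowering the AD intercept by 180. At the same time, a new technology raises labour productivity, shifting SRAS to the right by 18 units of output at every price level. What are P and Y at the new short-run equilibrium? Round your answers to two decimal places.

After both shocks: AD is Y = 3903 − 12P and SRAS is Y = 1020 + 7P.
Setting them equal: 2883 = 19P, so P = 151.74.
Substituting into AD, Y = 2082.16.

P = 151.74, Y = 2082.16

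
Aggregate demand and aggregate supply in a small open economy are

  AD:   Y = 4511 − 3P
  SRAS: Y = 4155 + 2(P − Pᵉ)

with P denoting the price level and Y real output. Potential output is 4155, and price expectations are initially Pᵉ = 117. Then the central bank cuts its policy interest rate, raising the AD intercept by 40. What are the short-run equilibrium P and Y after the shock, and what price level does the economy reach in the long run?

AD shifts right: new AD is Y = 4551 − 3P. With Pᵉ = 117, SRAS is Y = 3921 + 2P.
Short run: 4551 − 3P = 3921 + 2P gives 630 = 5P, so P = 126 and Y = 4551 − 3·126 = 4173.
Y = 4173 is above potential 4155; expectations adjust and SRAS shifts left until Y = 4155.
Long run: on the new AD curve, 4155 = 4551 − 3P gives P = 132.

Short run: P = 126, Y = 4173. Long run: P = 132.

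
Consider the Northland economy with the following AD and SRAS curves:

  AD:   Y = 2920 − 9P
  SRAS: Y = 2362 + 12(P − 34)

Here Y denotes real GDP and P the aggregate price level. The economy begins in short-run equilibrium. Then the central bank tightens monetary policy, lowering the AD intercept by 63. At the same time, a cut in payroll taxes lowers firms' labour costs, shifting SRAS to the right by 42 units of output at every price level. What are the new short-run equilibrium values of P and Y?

P = 41, Y = 2488

After both shocks: AD is Y = 2857 − 9P and SRAS is Y = 1996 + 12P.
Setting them equal: 861 = 21P, so P = 41.
Y = 2857 − 9·41 = 2488.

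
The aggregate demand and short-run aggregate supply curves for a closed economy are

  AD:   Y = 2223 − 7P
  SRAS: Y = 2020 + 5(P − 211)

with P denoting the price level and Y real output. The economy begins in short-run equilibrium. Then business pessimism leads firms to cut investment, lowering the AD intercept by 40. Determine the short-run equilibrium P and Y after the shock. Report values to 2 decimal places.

This is a negative demand shock: AD shifts left.
New AD: Y = 2183 − 7P.
SRAS can be written Y = 965 + 5P.
Set AD = SRAS: 2183 − 7P = 965 + 5P, so 1218 = 12P and P = 101.50.
Substituting into AD, Y = 1472.50.

P = 101.50, Y = 1472.50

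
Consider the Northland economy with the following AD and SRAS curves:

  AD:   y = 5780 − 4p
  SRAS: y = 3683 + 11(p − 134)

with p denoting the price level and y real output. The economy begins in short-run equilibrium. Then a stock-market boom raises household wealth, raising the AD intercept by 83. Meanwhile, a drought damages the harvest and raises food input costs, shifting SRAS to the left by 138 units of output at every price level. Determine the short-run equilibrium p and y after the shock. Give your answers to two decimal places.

p = 252.80, y = 4851.80

After both shocks: AD is y = 5863 − 4p and SRAS is y = 2071 + 11p.
Setting them equal: 3792 = 15p, so p = 252.80.
Substituting into AD, y = 4851.80.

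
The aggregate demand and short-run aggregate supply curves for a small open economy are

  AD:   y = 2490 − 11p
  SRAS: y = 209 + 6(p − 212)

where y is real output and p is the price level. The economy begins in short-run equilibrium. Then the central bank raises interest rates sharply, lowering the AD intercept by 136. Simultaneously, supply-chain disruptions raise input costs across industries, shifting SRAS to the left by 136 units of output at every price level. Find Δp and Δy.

After both shocks: AD is y = 2354 − 11p and SRAS is y = 6p − 1199.
Setting them equal: 3553 = 17p, so p = 209.
y = 2354 − 11·209 = 55.
Initially p = 209, y = 191, so Δp = +0 and Δy = -136.

Δp = +0, Δy = -136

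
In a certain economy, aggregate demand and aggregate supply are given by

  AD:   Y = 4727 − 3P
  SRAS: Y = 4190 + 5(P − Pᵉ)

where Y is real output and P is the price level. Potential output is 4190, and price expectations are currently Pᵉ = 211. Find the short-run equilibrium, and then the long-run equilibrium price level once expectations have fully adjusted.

Short run: P = 199, Y = 4130. Long run: P = 179.

Short run: with Pᵉ = 211, SRAS is Y = 3135 + 5P. Setting AD = SRAS gives 1592 = 8P, so P = 199 and Y = 4727 − 3·199 = 4130.
Output 4130 is below potential 4190, so over time expected prices fall and SRAS shifts right until Y returns to 4190.
Long run: Y = 4190 on the AD curve gives 4190 = 4727 − 3P, so P = 179.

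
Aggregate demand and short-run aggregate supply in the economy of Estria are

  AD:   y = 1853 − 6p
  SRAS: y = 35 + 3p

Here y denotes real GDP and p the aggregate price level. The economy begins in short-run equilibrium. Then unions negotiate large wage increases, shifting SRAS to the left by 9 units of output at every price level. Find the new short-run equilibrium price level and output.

This is a negative supply shock: SRAS shifts left.
New SRAS: y = 26 + 3p.
Set AD = SRAS: 1853 − 6p = 26 + 3p, so 1827 = 9p and p = 203.
y = 1853 − 6·203 = 635.

p = 203, y = 635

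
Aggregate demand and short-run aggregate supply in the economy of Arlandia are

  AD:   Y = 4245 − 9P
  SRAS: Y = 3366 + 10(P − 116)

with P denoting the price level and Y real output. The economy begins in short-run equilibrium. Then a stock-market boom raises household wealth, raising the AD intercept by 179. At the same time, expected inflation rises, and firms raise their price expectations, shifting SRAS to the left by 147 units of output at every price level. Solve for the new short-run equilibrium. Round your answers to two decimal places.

P = 124.47, Y = 3303.74

After both shocks: AD is Y = 4424 − 9P and SRAS is Y = 2059 + 10P.
Setting them equal: 2365 = 19P, so P = 124.47.
Substituting into AD, Y = 3303.74.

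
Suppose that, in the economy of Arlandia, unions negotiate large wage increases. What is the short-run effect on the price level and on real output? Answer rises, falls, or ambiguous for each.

This is an adverse supply shock: SRAS shifts left.
Moving along the downward-sloping AD curve, P rises and Y falls.

Price level: rises; output: falls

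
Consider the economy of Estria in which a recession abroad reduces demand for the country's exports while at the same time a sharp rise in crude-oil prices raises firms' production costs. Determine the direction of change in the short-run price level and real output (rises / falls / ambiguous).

Price level: ambiguous; output: falls

The first event is a negative demand shock: AD shifts left, which by itself pushes P down and Y down.
The second is an adverse supply shock: SRAS shifts left, which by itself pushes P up and Y down.
The two shocks push P in opposite directions, so the effect on P is ambiguous. Both shocks push Y down, so Y falls.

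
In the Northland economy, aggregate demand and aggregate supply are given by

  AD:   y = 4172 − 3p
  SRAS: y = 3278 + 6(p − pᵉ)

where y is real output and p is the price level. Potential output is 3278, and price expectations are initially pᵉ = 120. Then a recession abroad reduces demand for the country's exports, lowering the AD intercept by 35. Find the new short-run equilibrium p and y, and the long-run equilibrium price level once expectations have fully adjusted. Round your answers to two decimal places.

Short run: p = 175.44, y = 3610.67. Long run: p = 286.33.

AD shifts left: new AD is y = 4137 − 3p. With pᵉ = 120, SRAS is y = 2558 + 6p.
Short run: 4137 − 3p = 2558 + 6p gives 1579 = 9p, so p = 175.44 and y = 4137 − 3p = 3610.67.
y = 3610.67 is above potential 3278; expectations adjust and SRAS shifts left until y = 3278.
Long run: on the new AD curve, 3278 = 4137 − 3p gives p = 286.33.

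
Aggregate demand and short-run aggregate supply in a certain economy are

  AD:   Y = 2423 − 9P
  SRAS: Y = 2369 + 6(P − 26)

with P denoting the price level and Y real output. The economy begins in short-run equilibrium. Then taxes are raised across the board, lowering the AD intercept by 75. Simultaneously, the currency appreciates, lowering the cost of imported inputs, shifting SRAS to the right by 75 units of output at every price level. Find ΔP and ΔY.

After both shocks: AD is Y = 2348 − 9P and SRAS is Y = 2288 + 6P.
Setting them equal: 60 = 15P, so P = 4.
Y = 2348 − 9·4 = 2312.
Initially P = 14, Y = 2297, so ΔP = -10 and ΔY = +15.

ΔP = -10, ΔY = +15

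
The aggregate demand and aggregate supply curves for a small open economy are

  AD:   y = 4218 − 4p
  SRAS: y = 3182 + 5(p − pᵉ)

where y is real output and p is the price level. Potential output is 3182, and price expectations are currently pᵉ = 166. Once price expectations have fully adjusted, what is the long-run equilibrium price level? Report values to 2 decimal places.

Short run: with pᵉ = 166, SRAS is y = 2352 + 5p. Setting AD = SRAS gives 1866 = 9p, so p = 207.33 and y = 4218 − 4p = 3388.67.
Output 3388.67 is above potential 3182, so over time expected prices rise and SRAS shifts left until y returns to 3182.
Long run: y = 3182 on the AD curve gives 3182 = 4218 − 4p, so p = 259.00.

Long-run p = 259.00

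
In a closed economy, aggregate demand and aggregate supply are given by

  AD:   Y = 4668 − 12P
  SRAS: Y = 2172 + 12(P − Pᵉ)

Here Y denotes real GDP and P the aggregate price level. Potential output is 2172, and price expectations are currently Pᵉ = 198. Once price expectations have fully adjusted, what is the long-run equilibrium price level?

Short run: with Pᵉ = 198, SRAS is Y = 12P − 204. Setting AD = SRAS gives 4872 = 24P, so P = 203 and Y = 4668 − 12·203 = 2232.
Output 2232 is above potential 2172, so over time expected prices rise and SRAS shifts left until Y returns to 2172.
Long run: Y = 2172 on the AD curve gives 2172 = 4668 − 12P, so P = 208.

Long-run P = 208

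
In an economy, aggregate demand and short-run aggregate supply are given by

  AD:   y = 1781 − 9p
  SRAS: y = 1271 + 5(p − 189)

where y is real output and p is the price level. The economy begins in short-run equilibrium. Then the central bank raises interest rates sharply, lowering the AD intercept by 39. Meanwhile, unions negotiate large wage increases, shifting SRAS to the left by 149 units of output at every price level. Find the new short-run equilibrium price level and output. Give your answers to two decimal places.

p = 111.79, y = 735.93

After both shocks: AD is y = 1742 − 9p and SRAS is y = 177 + 5p.
Setting them equal: 1565 = 14p, so p = 111.79.
Substituting into AD, y = 735.93.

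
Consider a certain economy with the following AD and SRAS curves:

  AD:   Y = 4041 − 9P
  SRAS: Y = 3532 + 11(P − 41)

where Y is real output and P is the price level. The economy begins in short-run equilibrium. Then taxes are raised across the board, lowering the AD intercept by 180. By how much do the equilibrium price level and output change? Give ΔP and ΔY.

ΔP = -9, ΔY = -99

This is a negative demand shock: AD shifts left.
New AD: Y = 3861 − 9P.
SRAS can be written Y = 3081 + 11P.
Set AD = SRAS: 3861 − 9P = 3081 + 11P, so 780 = 20P and P = 39.
Y = 3861 − 9·39 = 3510.
Initially P = 48, Y = 3609, so ΔP = -9 and ΔY = -99.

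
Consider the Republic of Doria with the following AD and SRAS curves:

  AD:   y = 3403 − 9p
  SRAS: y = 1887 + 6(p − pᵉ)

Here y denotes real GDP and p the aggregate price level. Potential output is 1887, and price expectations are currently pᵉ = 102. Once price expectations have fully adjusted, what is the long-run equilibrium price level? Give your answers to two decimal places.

Short run: with pᵉ = 102, SRAS is y = 1275 + 6p. Setting AD = SRAS gives 2128 = 15p, so p = 141.87 and y = 3403 − 9p = 2126.20.
Output 2126.20 is above potential 1887, so over time expected prices rise and SRAS shifts left until y returns to 1887.
Long run: y = 1887 on the AD curve gives 1887 = 3403 − 9p, so p = 168.44.

Long-run p = 168.44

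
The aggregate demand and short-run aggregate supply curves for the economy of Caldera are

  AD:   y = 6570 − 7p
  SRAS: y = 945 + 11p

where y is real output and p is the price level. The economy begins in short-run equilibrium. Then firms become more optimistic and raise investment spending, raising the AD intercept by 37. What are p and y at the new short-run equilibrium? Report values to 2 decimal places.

p = 314.56, y = 4405.11

This is a positive demand shock: AD shifts right.
New AD: y = 6607 − 7p.
Set AD = SRAS: 6607 − 7p = 945 + 11p, so 5662 = 18p and p = 314.56.
Substituting into AD, y = 4405.11.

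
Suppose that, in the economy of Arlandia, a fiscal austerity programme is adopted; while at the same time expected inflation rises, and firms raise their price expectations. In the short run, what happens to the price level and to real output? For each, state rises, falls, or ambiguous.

The first event is a negative demand shock: AD shifts left, which by itself pushes P down and Y down.
The second is an adverse supply shock: SRAS shifts left, which by itself pushes P up and Y down.
The two shocks push P in opposite directions, so the effect on P is ambiguous. Both shocks push Y down, so Y falls.

Price level: ambiguous; output: falls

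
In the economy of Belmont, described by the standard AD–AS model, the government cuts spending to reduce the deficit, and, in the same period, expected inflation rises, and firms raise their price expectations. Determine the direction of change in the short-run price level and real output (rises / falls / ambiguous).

Price level: ambiguous; output: falls

The first event is a negative demand shock: AD shifts left, which by itself pushes P down and Y down.
The second is an adverse supply shock: SRAS shifts left, which by itself pushes P up and Y down.
The two shocks push P in opposite directions, so the effect on P is ambiguous. Both shocks push Y down, so Y falls.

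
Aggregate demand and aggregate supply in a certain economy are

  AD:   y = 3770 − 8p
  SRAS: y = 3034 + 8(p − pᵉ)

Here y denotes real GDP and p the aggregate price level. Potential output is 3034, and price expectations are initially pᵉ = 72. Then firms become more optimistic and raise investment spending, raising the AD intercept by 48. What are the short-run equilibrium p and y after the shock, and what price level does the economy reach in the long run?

Short run: p = 85, y = 3138. Long run: p = 98.

AD shifts right: new AD is y = 3818 − 8p. With pᵉ = 72, SRAS is y = 2458 + 8p.
Short run: 3818 − 8p = 2458 + 8p gives 1360 = 16p, so p = 85 and y = 3818 − 8·85 = 3138.
y = 3138 is above potential 3034; expectations adjust and SRAS shifts left until y = 3034.
Long run: on the new AD curve, 3034 = 3818 − 8p gives p = 98.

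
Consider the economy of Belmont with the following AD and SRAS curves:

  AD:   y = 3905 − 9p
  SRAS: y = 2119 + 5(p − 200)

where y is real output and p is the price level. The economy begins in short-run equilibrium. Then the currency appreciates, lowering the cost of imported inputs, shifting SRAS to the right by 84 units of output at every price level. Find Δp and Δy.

This is a positive supply shock: SRAS shifts right.
New SRAS: y = 1203 + 5p.
Set AD = SRAS: 3905 − 9p = 1203 + 5p, so 2702 = 14p and p = 193.
y = 3905 − 9·193 = 2168.
Initially p = 199, y = 2114, so Δp = -6 and Δy = +54.

Δp = -6, Δy = +54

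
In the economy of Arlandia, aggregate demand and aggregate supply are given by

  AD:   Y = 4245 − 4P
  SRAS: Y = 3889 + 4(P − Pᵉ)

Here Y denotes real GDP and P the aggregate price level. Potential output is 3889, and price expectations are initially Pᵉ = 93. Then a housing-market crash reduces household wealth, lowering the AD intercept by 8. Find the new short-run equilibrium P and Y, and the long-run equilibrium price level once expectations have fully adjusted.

Short run: P = 90, Y = 3877. Long run: P = 87.

AD shifts left: new AD is Y = 4237 − 4P. With Pᵉ = 93, SRAS is Y = 3517 + 4P.
Short run: 4237 − 4P = 3517 + 4P gives 720 = 8P, so P = 90 and Y = 4237 − 4·90 = 3877.
Y = 3877 is below potential 3889; expectations adjust and SRAS shifts right until Y = 3889.
Long run: on the new AD curve, 3889 = 4237 − 4P gives P = 87.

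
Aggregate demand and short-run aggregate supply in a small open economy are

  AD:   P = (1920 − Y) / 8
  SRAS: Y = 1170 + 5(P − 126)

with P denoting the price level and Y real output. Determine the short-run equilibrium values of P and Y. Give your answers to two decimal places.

P = 106.15, Y = 1070.77

Write SRAS as Y = 1170 + 5P − 630 = 540 + 5P.
Rearrange AD to Y = 1920 − 8P.
Set AD = SRAS: 1920 − 8P = 540 + 5P, so 1380 = 13P and P = 106.15.
Substituting into AD, Y = 1920 − 8P = 1070.77.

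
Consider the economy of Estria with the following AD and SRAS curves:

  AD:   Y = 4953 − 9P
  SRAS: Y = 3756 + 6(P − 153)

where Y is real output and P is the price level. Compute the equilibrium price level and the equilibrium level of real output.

Write SRAS as Y = 3756 + 6P − 918 = 2838 + 6P.
Set AD = SRAS: 4953 − 9P = 2838 + 6P, so 2115 = 15P and P = 141.
Then Y = 4953 − 9·141 = 3684.

P = 141, Y = 3684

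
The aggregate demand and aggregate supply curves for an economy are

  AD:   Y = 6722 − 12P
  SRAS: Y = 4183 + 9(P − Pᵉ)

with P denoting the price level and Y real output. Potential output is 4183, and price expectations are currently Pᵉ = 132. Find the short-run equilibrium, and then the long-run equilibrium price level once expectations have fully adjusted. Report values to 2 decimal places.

Short run: with Pᵉ = 132, SRAS is Y = 2995 + 9P. Setting AD = SRAS gives 3727 = 21P, so P = 177.48 and Y = 6722 − 12P = 4592.29.
Output 4592.29 is above potential 4183, so over time expected prices rise and SRAS shifts left until Y returns to 4183.
Long run: Y = 4183 on the AD curve gives 4183 = 6722 − 12P, so P = 211.58.

Short run: P = 177.48, Y = 4592.29. Long run: P = 211.58.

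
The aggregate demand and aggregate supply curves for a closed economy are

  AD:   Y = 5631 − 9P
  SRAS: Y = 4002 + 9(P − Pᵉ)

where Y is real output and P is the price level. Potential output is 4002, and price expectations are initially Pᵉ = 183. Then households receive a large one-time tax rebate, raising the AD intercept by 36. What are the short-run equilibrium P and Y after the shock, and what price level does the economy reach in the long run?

AD shifts right: new AD is Y = 5667 − 9P. With Pᵉ = 183, SRAS is Y = 2355 + 9P.
Short run: 5667 − 9P = 2355 + 9P gives 3312 = 18P, so P = 184 and Y = 5667 − 9·184 = 4011.
Y = 4011 is above potential 4002; expectations adjust and SRAS shifts left until Y = 4002.
Long run: on the new AD curve, 4002 = 5667 − 9P gives P = 185.

Short run: P = 184, Y = 4011. Long run: P = 185.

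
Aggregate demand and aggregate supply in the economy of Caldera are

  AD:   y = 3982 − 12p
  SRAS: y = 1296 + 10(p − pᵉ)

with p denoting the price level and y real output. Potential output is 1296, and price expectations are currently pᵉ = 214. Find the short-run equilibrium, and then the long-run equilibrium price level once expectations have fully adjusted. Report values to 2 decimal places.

Short run: with pᵉ = 214, SRAS is y = 10p − 844. Setting AD = SRAS gives 4826 = 22p, so p = 219.36 and y = 3982 − 12p = 1349.64.
Output 1349.64 is above potential 1296, so over time expected prices rise and SRAS shifts left until y returns to 1296.
Long run: y = 1296 on the AD curve gives 1296 = 3982 − 12p, so p = 223.83.

Short run: p = 219.36, y = 1349.64. Long run: p = 223.83.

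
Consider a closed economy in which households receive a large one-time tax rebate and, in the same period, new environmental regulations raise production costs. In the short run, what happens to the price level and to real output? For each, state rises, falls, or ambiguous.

The first event is a positive demand shock: AD shifts right, which by itself pushes P up and Y up.
The second is an adverse supply shock: SRAS shifts left, which by itself pushes P up and Y down.
Both shocks push P up, so P rises. The two shocks push Y in opposite directions, so the effect on Y is ambiguous.

Price level: rises; output: ambiguous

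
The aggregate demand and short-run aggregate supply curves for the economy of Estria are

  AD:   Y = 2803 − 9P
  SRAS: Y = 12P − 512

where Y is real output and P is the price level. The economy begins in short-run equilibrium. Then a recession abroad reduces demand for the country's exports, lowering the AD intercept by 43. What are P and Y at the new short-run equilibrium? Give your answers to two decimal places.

P = 155.81, Y = 1357.71

This is a negative demand shock: AD shifts left.
New AD: Y = 2760 − 9P.
Set AD = SRAS: 2760 − 9P = 12P − 512, so 3272 = 21P and P = 155.81.
Substituting into AD, Y = 1357.71.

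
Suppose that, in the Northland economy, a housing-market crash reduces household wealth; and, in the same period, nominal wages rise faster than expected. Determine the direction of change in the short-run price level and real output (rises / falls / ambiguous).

The first event is a negative demand shock: AD shifts left, which by itself pushes P down and Y down.
The second is an adverse supply shock: SRAS shifts left, which by itself pushes P up and Y down.
The two shocks push P in opposite directions, so the effect on P is ambiguous. Both shocks push Y down, so Y falls.

Price level: ambiguous; output: falls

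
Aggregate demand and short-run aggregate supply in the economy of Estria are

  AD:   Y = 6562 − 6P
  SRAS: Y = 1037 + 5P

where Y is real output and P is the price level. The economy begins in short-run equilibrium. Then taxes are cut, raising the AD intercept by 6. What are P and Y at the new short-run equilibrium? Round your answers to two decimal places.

This is a positive demand shock: AD shifts right.
New AD: Y = 6568 − 6P.
Set AD = SRAS: 6568 − 6P = 1037 + 5P, so 5531 = 11P and P = 502.82.
Substituting into AD, Y = 3551.09.

P = 502.82, Y = 3551.09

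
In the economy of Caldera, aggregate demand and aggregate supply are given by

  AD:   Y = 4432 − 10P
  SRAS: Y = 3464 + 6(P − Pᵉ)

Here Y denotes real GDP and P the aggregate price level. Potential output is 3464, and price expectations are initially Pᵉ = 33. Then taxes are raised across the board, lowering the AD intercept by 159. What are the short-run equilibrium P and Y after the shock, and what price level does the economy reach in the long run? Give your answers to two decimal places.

AD shifts left: new AD is Y = 4273 − 10P. With Pᵉ = 33, SRAS is Y = 3266 + 6P.
Short run: 4273 − 10P = 3266 + 6P gives 1007 = 16P, so P = 62.94 and Y = 4273 − 10P = 3643.63.
Y = 3643.63 is above potential 3464; expectations adjust and SRAS shifts left until Y = 3464.
Long run: on the new AD curve, 3464 = 4273 − 10P gives P = 80.90.

Short run: P = 62.94, Y = 3643.63. Long run: P = 80.90.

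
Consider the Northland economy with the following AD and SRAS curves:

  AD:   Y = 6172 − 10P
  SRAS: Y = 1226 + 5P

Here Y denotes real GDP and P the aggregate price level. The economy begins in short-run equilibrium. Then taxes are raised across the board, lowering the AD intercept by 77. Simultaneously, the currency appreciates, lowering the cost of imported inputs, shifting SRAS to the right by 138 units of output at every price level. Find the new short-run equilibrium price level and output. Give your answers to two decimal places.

P = 315.40, Y = 2941.00

After both shocks: AD is Y = 6095 − 10P and SRAS is Y = 1364 + 5P.
Setting them equal: 4731 = 15P, so P = 315.40.
Substituting into AD, Y = 2941.00.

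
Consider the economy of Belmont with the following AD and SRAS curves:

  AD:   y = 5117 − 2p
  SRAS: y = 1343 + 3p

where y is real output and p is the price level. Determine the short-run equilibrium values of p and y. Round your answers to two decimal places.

Set AD = SRAS: 5117 − 2p = 1343 + 3p, so 3774 = 5p and p = 754.80.
Substituting into AD, y = 5117 − 2p = 3607.40.

p = 754.80, y = 3607.40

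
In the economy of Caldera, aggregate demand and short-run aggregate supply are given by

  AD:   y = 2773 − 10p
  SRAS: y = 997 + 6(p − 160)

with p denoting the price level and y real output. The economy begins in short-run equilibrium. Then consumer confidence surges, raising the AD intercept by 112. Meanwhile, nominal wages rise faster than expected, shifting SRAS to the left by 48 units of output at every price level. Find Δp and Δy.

After both shocks: AD is y = 2885 − 10p and SRAS is y = 6p − 11.
Setting them equal: 2896 = 16p, so p = 181.
y = 2885 − 10·181 = 1075.
Initially p = 171, y = 1063, so Δp = +10 and Δy = +12.

Δp = +10, Δy = +12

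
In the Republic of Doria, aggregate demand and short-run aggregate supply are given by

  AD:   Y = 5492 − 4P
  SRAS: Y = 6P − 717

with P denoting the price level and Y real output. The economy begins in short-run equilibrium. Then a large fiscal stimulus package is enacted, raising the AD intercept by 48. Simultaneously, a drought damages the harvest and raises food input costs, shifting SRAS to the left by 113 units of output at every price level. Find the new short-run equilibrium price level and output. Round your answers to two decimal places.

P = 637.00, Y = 2992.00

After both shocks: AD is Y = 5540 − 4P and SRAS is Y = 6P − 830.
Setting them equal: 6370 = 10P, so P = 637.00.
Substituting into AD, Y = 2992.00.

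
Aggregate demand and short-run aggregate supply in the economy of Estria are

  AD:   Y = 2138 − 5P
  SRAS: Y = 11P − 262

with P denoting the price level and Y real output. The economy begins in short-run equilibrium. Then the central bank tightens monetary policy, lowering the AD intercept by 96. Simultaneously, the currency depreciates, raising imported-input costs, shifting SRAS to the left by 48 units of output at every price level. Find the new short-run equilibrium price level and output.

After both shocks: AD is Y = 2042 − 5P and SRAS is Y = 11P − 310.
Setting them equal: 2352 = 16P, so P = 147.
Y = 2042 − 5·147 = 1307.

P = 147, Y = 1307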